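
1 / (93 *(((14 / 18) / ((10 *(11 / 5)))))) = 66 / 217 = 0.30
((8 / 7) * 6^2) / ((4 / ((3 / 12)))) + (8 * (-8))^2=28690 / 7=4098.57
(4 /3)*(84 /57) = 112 /57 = 1.96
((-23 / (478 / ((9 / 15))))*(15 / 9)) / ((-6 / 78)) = 299 / 478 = 0.63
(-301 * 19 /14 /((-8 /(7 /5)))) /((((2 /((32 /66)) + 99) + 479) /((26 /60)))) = 74347 /1397100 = 0.05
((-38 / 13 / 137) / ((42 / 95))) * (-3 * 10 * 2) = 36100 / 12467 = 2.90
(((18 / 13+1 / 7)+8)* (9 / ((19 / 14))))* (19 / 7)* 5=78030 / 91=857.47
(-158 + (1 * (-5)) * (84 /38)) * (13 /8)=-10439 /38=-274.71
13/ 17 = 0.76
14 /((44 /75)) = 525 /22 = 23.86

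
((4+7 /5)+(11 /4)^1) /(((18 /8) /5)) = 163 /9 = 18.11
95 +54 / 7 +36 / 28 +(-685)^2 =469329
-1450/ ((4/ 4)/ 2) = -2900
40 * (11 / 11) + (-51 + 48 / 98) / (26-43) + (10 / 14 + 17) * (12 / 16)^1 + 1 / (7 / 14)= 48528 / 833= 58.26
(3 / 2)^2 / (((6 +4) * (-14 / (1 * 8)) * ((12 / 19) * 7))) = -57 / 1960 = -0.03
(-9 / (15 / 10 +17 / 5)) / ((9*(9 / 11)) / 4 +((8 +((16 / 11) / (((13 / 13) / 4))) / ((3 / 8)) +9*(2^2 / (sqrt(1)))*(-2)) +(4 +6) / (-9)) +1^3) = 7128 / 181447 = 0.04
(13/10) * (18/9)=13/5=2.60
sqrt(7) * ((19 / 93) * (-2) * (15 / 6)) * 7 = -665 * sqrt(7) / 93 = -18.92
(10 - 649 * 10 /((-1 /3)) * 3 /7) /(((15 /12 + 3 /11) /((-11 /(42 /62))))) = -877433920 /9849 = -89088.63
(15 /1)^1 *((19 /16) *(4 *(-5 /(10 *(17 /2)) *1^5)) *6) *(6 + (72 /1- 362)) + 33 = 121971 /17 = 7174.76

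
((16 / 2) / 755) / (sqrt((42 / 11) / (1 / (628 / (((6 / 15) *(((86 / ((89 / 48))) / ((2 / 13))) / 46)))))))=8 *sqrt(138331162970) / 8492440075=0.00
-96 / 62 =-48 / 31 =-1.55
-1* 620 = -620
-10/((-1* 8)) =5/4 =1.25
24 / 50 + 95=2387 / 25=95.48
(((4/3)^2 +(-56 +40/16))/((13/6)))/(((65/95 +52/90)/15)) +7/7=-3965998/14027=-282.74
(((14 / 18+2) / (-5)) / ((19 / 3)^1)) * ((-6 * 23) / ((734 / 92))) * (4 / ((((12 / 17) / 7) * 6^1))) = 629510 / 62757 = 10.03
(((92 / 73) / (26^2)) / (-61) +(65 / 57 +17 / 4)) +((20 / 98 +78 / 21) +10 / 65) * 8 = 319218734525 / 8407566804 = 37.97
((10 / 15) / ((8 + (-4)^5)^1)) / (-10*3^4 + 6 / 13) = 13 / 16038576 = 0.00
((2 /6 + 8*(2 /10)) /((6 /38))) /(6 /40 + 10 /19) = 41876 /2313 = 18.10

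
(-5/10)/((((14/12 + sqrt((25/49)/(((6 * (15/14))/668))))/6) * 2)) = 147/4339 - 12 * sqrt(5845)/4339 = -0.18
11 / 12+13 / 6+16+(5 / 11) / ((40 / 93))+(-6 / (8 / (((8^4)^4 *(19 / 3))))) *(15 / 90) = -58828270132521787 / 264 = -222834356562582.53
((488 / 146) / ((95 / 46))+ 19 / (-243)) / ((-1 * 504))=-2595667 / 849343320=-0.00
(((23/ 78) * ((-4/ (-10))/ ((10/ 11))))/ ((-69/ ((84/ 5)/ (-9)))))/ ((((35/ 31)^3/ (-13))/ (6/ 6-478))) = 34736306/ 2296875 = 15.12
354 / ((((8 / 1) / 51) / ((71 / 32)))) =640917 / 128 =5007.16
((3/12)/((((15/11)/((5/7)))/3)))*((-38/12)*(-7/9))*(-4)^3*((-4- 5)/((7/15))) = 8360/7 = 1194.29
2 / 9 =0.22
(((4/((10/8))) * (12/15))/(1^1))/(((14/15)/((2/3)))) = 64/35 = 1.83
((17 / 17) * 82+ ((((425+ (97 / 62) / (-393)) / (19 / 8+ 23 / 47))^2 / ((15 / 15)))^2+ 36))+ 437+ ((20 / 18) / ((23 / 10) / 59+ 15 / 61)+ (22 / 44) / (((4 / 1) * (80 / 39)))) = 94262561434911599137633457223303979302710507 / 194496021194066414309147372266965120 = 484650332.98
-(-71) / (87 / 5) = 355 / 87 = 4.08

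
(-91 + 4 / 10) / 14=-453 / 70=-6.47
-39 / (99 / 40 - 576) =520 / 7647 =0.07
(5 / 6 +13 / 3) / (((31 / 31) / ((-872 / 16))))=-3379 / 12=-281.58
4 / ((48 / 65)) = 65 / 12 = 5.42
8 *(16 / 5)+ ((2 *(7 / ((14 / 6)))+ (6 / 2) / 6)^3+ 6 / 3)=302.22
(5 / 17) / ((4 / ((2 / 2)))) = 5 / 68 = 0.07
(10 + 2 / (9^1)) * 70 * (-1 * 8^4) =-26378240 / 9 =-2930915.56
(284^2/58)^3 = 65587345367552/24389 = 2689218310.20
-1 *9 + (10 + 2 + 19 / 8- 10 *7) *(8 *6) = -2679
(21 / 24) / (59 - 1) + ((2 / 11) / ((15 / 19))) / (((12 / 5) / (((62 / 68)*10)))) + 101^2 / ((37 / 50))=398329881377 / 28893744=13786.03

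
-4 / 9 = -0.44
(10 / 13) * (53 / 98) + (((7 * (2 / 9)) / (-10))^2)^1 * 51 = 709496 / 429975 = 1.65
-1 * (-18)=18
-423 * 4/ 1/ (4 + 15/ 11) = -18612/ 59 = -315.46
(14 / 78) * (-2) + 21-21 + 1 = 25 / 39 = 0.64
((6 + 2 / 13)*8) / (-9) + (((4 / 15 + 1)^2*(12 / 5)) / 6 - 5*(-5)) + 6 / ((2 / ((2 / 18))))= 99962 / 4875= 20.51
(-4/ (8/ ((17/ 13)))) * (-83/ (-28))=-1411/ 728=-1.94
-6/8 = -3/4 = -0.75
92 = 92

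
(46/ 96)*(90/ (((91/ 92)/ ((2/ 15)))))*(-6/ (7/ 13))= -3174/ 49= -64.78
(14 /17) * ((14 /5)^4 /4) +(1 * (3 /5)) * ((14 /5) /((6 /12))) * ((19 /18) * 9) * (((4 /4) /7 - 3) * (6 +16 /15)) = -6713144 /10625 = -631.83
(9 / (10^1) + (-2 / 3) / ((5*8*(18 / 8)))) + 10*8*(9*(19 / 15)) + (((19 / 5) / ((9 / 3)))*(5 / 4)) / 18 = 912.98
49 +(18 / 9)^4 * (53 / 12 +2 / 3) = 391 / 3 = 130.33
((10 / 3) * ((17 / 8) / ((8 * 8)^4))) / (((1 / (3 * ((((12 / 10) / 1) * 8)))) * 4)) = 51 / 16777216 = 0.00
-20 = -20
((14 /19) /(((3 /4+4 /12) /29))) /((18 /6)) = 1624 /247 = 6.57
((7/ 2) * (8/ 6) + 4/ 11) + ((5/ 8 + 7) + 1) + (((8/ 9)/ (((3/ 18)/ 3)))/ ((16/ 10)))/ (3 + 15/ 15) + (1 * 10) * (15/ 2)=24065/ 264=91.16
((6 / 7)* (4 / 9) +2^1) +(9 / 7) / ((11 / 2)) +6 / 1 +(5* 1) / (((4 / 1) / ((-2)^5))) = -7250 / 231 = -31.39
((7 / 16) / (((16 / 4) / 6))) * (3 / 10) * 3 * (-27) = -5103 / 320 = -15.95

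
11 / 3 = 3.67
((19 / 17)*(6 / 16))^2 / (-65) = -3249 / 1202240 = -0.00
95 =95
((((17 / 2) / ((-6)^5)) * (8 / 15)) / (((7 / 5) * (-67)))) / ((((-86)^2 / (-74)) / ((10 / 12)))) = -3145 / 60688795104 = -0.00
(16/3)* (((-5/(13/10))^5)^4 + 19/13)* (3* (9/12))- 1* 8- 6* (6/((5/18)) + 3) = 572204589830630727314170746602784602/95024818874403997194005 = 6021633049223.95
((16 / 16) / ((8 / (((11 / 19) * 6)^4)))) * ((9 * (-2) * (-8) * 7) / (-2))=-1195408368 / 130321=-9172.80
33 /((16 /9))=18.56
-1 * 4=-4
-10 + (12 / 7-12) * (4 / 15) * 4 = -734 / 35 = -20.97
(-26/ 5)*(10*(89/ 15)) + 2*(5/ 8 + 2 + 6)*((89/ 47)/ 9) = -859829/ 2820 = -304.90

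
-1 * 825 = -825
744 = 744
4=4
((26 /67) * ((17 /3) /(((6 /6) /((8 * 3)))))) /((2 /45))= 79560 /67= 1187.46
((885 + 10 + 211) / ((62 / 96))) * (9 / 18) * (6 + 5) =291984 / 31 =9418.84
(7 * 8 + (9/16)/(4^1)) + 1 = 3657/64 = 57.14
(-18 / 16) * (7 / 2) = -63 / 16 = -3.94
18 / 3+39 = 45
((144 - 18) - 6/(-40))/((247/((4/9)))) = 841/3705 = 0.23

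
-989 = -989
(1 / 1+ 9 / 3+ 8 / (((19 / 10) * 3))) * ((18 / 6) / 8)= 77 / 38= 2.03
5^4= 625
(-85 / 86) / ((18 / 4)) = -85 / 387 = -0.22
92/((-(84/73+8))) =-10.05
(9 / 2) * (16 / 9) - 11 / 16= 117 / 16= 7.31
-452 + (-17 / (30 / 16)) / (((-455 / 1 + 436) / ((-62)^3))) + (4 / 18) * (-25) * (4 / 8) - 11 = -97636064 / 855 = -114194.23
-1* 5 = -5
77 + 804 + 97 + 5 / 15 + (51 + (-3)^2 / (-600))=617591 / 600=1029.32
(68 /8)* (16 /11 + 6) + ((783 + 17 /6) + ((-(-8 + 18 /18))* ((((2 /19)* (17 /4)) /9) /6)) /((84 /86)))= 115016485 /135432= 849.26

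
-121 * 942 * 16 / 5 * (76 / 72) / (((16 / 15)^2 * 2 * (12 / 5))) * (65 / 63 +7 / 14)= -1741549975 / 16128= -107983.01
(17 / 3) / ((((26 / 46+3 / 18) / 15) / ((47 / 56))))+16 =320903 / 2828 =113.47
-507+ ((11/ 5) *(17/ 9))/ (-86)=-1962277/ 3870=-507.05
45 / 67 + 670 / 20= 34.17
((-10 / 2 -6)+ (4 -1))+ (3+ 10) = 5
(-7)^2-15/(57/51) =676/19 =35.58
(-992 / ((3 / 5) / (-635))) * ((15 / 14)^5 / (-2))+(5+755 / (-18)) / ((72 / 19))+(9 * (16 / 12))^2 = -741039.91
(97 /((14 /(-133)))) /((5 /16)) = -14744 /5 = -2948.80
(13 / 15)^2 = 169 / 225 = 0.75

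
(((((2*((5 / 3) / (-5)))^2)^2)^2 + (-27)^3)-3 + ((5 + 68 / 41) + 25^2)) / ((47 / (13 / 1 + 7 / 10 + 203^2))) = -117384533274418 / 7023915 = -16712123.26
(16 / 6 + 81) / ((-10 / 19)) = -4769 / 30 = -158.97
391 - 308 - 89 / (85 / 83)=-332 / 85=-3.91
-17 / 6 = -2.83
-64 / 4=-16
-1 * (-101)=101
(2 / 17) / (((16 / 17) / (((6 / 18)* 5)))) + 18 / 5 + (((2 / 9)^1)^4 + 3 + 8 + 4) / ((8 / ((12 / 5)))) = 726877 / 87480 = 8.31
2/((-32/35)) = -35/16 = -2.19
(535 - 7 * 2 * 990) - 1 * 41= -13366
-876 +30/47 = -41142/47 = -875.36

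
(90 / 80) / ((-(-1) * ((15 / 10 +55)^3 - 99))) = 9 / 1442105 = 0.00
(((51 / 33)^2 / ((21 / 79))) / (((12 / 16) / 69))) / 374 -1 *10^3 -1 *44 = -29119066 / 27951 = -1041.79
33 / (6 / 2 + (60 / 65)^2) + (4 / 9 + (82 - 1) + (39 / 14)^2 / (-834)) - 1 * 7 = 1261808411 / 15202152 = 83.00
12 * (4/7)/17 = 0.40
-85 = -85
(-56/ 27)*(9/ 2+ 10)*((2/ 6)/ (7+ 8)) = -812/ 1215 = -0.67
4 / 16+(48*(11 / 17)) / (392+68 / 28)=5611 / 17068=0.33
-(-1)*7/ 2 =7/ 2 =3.50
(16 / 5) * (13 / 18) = 104 / 45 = 2.31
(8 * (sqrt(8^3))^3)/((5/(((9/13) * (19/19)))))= 589824 * sqrt(2)/65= 12832.88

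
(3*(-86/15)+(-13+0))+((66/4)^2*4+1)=5299/5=1059.80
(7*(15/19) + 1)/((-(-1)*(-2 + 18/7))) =217/19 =11.42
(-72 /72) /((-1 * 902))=0.00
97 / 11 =8.82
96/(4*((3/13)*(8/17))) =221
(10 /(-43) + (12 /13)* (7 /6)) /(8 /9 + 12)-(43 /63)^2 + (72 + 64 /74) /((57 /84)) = 4838899437109 /45232045677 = 106.98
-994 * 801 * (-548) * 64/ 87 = 9308038656/ 29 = 320966850.21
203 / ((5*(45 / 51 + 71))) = 3451 / 6110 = 0.56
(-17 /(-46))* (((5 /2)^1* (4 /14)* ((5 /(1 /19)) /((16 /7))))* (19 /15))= 30685 /2208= 13.90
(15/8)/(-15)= -1/8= -0.12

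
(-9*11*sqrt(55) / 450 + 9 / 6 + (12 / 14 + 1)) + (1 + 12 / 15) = 361 / 70- 11*sqrt(55) / 50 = 3.53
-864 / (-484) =216 / 121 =1.79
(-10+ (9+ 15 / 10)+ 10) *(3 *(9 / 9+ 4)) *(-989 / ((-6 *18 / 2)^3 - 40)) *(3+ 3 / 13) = 284445 / 89024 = 3.20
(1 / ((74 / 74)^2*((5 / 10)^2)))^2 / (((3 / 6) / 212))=6784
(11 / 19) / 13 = 11 / 247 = 0.04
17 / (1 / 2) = 34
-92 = -92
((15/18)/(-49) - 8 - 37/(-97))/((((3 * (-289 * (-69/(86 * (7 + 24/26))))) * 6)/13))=-964419179/5118096942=-0.19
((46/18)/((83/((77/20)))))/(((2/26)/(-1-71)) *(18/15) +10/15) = 23023/129231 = 0.18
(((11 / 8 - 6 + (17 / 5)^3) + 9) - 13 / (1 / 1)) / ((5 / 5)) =30679 / 1000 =30.68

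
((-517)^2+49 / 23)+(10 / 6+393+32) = 18472528 / 69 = 267717.80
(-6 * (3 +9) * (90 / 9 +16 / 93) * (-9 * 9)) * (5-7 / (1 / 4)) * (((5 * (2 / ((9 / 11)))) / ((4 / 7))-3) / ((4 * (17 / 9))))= -3320799.27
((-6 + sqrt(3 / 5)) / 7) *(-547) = 3282 / 7 -547 *sqrt(15) / 35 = 408.33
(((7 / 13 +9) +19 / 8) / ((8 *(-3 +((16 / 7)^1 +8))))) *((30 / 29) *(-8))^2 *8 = 20815200 / 185861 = 111.99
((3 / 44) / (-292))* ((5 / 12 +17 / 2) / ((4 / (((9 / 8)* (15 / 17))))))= -0.00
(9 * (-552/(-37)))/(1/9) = 44712/37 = 1208.43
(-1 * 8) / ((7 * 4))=-2 / 7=-0.29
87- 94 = -7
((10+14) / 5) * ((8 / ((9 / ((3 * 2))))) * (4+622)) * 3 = 240384 / 5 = 48076.80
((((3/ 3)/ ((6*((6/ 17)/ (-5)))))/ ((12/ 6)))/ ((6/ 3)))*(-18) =85/ 8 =10.62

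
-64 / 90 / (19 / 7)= -224 / 855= -0.26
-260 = -260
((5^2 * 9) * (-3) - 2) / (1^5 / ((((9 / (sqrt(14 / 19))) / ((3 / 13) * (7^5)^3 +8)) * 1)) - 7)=-1128148798931462997 * sqrt(266) / 2839956876668699216409038387 - 176081607 / 405708125238385602344148341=-0.00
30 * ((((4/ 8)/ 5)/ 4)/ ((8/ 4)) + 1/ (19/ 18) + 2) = 13497/ 152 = 88.80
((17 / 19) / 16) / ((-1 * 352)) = -17 / 107008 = -0.00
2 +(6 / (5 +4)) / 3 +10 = 110 / 9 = 12.22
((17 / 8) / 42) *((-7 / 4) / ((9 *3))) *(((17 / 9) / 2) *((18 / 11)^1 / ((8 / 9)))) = -289 / 50688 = -0.01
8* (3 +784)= 6296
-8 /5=-1.60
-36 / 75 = -12 / 25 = -0.48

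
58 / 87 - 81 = -241 / 3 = -80.33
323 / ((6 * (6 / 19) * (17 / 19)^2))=130321 / 612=212.94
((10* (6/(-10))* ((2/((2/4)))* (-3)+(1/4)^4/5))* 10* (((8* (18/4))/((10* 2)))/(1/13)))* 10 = 5391009/32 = 168469.03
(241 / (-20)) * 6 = -723 / 10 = -72.30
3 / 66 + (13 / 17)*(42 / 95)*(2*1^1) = 25639 / 35530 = 0.72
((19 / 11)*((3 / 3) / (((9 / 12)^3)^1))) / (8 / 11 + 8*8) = 152 / 2403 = 0.06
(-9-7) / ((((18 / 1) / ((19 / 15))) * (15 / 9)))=-152 / 225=-0.68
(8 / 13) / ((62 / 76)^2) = 11552 / 12493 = 0.92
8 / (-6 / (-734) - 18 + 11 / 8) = -23488 / 48787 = -0.48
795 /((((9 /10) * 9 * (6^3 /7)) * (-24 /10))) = -46375 /34992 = -1.33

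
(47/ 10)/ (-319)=-47/ 3190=-0.01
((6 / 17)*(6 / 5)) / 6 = 6 / 85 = 0.07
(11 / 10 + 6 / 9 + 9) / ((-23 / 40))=-1292 / 69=-18.72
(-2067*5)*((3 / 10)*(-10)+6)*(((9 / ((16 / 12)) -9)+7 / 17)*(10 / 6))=6459375 / 68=94990.81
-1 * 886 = -886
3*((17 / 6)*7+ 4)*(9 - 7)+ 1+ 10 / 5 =146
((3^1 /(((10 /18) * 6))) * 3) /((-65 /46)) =-621 /325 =-1.91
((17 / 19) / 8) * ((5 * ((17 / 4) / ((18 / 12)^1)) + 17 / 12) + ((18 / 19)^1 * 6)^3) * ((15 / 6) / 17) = 81995885 / 25021632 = 3.28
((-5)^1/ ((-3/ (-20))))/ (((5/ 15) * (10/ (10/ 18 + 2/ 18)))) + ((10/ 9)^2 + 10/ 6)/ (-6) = -3475/ 486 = -7.15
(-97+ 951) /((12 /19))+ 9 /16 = 64931 /48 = 1352.73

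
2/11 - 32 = -350/11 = -31.82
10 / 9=1.11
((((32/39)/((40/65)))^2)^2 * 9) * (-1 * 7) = -1792/9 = -199.11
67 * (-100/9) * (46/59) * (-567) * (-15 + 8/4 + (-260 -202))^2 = 4380870375000/59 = 74252040254.24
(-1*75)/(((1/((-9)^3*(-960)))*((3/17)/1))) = -297432000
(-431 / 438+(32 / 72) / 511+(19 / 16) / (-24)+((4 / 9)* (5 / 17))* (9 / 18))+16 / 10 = 10553359 / 16679040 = 0.63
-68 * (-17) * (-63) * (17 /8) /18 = -34391 /4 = -8597.75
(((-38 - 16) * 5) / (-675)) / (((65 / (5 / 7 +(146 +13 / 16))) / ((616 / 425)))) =13981 / 10625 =1.32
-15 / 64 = -0.23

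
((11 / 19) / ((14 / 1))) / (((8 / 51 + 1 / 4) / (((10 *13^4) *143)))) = 45824982060 / 11039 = 4151189.61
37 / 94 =0.39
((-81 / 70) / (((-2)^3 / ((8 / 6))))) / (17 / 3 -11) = -81 / 2240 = -0.04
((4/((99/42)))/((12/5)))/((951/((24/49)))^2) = 640/3412304973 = 0.00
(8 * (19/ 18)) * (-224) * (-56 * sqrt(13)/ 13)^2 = -53387264/ 117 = -456301.40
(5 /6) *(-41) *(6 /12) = -205 /12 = -17.08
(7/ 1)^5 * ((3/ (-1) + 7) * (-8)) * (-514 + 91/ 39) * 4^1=3302239360/ 3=1100746453.33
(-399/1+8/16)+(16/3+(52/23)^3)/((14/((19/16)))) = -101453495/255507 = -397.07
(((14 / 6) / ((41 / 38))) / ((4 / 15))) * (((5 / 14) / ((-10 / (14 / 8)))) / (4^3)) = -665 / 83968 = -0.01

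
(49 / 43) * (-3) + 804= 34425 / 43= 800.58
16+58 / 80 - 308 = -11651 / 40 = -291.28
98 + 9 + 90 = 197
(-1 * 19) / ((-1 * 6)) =19 / 6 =3.17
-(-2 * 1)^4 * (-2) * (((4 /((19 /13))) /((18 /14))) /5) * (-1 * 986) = -11484928 /855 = -13432.66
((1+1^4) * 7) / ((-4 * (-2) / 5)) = 35 / 4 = 8.75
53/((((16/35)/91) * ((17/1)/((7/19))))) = 1181635/5168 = 228.64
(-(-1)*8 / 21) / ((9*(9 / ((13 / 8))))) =13 / 1701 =0.01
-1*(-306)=306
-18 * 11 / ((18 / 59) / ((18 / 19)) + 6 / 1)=-11682 / 373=-31.32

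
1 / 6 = 0.17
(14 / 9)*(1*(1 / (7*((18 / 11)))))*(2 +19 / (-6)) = -77 / 486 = -0.16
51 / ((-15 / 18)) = -306 / 5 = -61.20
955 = 955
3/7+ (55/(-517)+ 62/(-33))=-16900/10857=-1.56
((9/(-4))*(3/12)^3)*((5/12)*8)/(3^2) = -5/384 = -0.01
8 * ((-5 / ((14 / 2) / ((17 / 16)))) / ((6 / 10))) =-425 / 42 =-10.12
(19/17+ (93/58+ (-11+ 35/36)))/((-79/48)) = 518716/116841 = 4.44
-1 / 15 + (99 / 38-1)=877 / 570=1.54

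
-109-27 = -136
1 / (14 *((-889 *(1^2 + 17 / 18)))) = -0.00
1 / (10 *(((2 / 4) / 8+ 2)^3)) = 0.01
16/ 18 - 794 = -7138/ 9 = -793.11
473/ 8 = 59.12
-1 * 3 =-3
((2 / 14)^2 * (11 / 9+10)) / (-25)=-101 / 11025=-0.01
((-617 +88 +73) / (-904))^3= 185193 / 1442897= 0.13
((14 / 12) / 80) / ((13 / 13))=7 / 480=0.01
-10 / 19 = -0.53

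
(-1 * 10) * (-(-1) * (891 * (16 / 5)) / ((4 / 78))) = -555984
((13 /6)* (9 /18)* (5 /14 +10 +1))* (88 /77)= 689 /49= 14.06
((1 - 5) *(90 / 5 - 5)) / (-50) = 26 / 25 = 1.04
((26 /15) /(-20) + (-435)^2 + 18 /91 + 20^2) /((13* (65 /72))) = 31060593204 /1922375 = 16157.41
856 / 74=428 / 37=11.57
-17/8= -2.12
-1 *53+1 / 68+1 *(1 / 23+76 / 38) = -79673 / 1564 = -50.94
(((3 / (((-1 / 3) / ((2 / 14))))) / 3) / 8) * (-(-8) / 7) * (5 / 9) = -5 / 147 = -0.03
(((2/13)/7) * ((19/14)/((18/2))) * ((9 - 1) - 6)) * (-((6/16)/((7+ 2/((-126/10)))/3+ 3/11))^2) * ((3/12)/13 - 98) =8539072245/609478658048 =0.01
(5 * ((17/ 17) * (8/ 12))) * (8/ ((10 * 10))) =4/ 15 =0.27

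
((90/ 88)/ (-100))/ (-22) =0.00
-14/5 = -2.80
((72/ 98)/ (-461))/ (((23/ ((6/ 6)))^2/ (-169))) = 6084/ 11949581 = 0.00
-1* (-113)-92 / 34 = 1875 / 17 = 110.29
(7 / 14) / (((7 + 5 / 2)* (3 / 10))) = 10 / 57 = 0.18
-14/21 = -2/3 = -0.67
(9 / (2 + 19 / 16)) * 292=824.47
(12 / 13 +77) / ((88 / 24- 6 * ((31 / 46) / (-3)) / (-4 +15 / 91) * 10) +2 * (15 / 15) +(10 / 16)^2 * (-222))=-780609696 / 847161211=-0.92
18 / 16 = 9 / 8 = 1.12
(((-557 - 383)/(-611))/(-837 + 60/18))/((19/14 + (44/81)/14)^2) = -77157360/81473969057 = -0.00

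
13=13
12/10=6/5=1.20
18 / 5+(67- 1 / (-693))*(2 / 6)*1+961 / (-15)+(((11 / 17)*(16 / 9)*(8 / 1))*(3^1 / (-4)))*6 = -14056727 / 176715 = -79.54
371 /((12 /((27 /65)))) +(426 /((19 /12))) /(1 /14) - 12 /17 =317349777 /83980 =3778.87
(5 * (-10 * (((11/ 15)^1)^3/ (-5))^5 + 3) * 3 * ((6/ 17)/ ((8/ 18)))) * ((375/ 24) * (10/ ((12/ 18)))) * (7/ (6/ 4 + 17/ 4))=338083281924891242117/ 33157397460937500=10196.32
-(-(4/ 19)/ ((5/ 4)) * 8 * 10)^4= -32956.83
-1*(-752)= 752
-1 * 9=-9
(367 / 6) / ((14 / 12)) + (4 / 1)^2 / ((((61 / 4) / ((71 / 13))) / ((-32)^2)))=32862423 / 5551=5920.09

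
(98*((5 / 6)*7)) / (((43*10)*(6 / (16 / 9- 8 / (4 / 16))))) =-23324 / 3483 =-6.70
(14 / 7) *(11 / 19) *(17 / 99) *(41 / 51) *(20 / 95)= 328 / 9747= 0.03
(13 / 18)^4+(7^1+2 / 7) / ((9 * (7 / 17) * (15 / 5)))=4770385 / 5143824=0.93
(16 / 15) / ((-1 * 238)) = -8 / 1785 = -0.00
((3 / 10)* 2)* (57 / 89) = 171 / 445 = 0.38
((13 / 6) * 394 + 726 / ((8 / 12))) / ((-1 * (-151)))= 5828 / 453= 12.87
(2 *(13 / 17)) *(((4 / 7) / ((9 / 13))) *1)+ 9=10991 / 1071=10.26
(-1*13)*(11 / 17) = -8.41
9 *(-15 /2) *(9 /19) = -1215 /38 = -31.97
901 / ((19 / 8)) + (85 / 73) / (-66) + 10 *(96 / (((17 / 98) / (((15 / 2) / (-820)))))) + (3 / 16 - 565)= -236.08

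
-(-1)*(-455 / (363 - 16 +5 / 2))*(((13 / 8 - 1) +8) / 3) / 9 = -10465 / 25164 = -0.42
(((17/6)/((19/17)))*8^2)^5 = 67645530245030739968/601692057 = 112425499818.47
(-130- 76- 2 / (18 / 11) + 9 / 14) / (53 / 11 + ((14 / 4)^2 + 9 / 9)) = -572638 / 50085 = -11.43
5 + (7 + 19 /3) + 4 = 67 /3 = 22.33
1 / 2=0.50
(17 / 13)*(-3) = -3.92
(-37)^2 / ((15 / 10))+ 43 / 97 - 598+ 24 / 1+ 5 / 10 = 197653 / 582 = 339.61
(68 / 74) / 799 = 2 / 1739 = 0.00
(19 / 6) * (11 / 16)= 209 / 96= 2.18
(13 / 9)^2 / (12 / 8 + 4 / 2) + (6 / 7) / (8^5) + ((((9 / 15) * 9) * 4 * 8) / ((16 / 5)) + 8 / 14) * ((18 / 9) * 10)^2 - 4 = 28964267189 / 1327104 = 21825.17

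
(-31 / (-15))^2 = 961 / 225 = 4.27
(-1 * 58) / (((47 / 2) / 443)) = -51388 / 47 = -1093.36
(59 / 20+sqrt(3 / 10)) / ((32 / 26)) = 13 *sqrt(30) / 160+767 / 320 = 2.84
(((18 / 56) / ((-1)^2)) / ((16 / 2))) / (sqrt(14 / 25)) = 0.05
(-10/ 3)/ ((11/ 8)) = -80/ 33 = -2.42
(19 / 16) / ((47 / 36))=171 / 188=0.91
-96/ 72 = -4/ 3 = -1.33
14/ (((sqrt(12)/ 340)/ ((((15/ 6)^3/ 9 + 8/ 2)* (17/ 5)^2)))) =14203483* sqrt(3)/ 270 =91115.39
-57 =-57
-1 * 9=-9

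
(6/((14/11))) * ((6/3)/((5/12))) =792/35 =22.63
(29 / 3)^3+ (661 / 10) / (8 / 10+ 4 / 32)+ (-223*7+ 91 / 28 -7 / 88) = -51259183 / 87912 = -583.07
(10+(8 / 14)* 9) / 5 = 106 / 35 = 3.03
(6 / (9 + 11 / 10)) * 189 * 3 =34020 / 101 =336.83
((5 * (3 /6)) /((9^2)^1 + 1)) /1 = 5 /164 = 0.03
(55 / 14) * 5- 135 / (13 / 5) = -5875 / 182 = -32.28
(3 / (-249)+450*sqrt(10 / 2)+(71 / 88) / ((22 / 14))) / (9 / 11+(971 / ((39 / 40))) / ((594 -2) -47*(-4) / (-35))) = 8064132921 / 40464401032+990925650*sqrt(5) / 5540033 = 400.16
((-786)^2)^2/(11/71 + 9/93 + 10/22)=9240658313180976/17099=540420978605.82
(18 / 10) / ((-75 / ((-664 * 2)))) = 3984 / 125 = 31.87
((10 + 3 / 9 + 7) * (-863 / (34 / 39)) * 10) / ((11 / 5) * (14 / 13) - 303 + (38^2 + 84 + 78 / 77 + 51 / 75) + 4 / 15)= -109494635250 / 784480861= -139.58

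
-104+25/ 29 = -2991/ 29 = -103.14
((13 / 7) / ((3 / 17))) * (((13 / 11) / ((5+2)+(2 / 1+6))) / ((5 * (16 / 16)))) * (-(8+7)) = -2873 / 1155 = -2.49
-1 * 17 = -17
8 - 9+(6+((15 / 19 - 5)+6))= 129 / 19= 6.79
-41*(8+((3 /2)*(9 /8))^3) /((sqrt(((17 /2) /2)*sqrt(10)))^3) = -2150491*10^(1 /4)*sqrt(17) /1479680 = -10.66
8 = 8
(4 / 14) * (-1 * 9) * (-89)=1602 / 7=228.86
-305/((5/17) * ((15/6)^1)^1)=-2074/5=-414.80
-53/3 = -17.67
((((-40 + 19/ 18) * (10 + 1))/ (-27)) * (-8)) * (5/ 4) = -38555/ 243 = -158.66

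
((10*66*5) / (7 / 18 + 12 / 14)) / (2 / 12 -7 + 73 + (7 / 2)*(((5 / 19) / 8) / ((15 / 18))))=37920960 / 949379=39.94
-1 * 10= -10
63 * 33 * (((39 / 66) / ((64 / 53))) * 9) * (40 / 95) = 1171989 / 304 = 3855.23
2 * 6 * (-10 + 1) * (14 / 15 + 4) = -2664 / 5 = -532.80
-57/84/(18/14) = -19/36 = -0.53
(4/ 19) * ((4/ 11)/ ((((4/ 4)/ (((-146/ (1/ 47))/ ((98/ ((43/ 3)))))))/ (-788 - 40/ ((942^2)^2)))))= 1868198083704823496/ 30856820159187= 60544.09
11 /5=2.20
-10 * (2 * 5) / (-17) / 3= 100 / 51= 1.96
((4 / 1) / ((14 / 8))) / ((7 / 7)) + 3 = 37 / 7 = 5.29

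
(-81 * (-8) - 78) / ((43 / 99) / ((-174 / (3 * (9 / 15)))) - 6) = -5454900 / 57463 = -94.93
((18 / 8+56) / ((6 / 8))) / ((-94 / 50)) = -5825 / 141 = -41.31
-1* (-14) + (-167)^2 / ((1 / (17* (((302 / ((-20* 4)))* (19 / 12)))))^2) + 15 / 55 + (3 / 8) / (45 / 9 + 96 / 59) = 285339138519644981 / 990950400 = 287944924.91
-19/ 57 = -1/ 3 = -0.33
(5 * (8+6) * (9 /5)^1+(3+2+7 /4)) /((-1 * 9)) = -59 /4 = -14.75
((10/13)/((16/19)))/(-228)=-5/1248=-0.00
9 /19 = 0.47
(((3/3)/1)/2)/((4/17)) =17/8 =2.12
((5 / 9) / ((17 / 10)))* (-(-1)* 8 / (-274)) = -200 / 20961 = -0.01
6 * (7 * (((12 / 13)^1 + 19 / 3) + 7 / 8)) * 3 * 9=479493 / 52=9221.02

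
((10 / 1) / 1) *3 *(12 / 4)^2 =270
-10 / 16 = -5 / 8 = -0.62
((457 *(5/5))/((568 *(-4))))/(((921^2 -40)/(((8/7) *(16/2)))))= -914/421555897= -0.00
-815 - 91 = -906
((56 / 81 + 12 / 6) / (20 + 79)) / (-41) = -218 / 328779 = -0.00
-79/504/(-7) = 79/3528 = 0.02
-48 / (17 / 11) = -528 / 17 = -31.06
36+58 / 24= 461 / 12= 38.42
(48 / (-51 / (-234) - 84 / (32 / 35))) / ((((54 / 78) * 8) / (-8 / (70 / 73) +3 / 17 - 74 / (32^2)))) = 424160087 / 544486880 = 0.78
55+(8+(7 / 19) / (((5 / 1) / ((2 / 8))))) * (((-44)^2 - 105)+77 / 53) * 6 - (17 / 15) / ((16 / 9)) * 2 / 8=28426437283 / 322240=88215.11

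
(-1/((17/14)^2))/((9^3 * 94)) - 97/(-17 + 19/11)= 3521808335/554512392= 6.35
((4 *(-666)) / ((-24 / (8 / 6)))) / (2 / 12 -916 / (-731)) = 649128 / 6227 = 104.24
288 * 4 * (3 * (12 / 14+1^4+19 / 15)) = 10795.89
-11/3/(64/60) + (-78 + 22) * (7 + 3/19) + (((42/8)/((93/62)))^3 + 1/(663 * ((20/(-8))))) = -361.41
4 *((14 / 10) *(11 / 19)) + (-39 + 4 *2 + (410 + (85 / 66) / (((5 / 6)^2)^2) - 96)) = 7547843 / 26125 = 288.91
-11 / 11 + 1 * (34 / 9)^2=1075 / 81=13.27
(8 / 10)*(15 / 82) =6 / 41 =0.15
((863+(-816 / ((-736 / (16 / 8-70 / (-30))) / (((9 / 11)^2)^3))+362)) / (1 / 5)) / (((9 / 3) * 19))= 499724554055 / 4645032942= 107.58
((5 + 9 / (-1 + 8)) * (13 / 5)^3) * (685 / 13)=5821.33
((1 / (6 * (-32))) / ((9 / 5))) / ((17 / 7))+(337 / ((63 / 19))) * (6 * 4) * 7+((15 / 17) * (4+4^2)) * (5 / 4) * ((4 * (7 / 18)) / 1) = 502593373 / 29376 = 17108.98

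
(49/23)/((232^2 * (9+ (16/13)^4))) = 1399489/399344745920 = 0.00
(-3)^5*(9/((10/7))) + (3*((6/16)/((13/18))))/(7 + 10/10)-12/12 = -3185947/2080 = -1531.71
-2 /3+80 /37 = 166 /111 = 1.50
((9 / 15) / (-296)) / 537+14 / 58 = 1854411 / 7682680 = 0.24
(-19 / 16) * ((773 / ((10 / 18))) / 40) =-132183 / 3200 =-41.31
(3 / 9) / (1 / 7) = 7 / 3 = 2.33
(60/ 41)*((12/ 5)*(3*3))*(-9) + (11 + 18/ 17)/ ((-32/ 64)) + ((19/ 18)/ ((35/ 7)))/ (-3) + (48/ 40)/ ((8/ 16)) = -57638047/ 188190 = -306.28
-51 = -51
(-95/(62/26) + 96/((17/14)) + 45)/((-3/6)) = -88768/527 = -168.44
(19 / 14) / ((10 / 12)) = 57 / 35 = 1.63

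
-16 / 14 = -8 / 7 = -1.14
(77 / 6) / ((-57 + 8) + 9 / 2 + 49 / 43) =-301 / 1017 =-0.30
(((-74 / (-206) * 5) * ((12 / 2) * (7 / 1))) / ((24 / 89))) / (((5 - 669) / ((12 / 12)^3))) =-0.42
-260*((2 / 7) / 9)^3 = -2080 / 250047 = -0.01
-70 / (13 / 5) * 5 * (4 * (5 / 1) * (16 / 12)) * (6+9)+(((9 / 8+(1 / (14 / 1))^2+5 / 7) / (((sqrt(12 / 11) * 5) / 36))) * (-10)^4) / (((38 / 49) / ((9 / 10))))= -700000 / 13+488025 * sqrt(33) / 19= 93705.96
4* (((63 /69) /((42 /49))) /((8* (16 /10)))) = 245 /736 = 0.33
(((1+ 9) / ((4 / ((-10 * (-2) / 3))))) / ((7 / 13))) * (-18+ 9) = -1950 / 7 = -278.57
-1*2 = -2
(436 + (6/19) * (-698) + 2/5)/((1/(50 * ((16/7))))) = 3282880/133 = 24683.31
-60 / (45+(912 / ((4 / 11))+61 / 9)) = -0.02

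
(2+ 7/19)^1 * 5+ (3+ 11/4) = 1337/76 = 17.59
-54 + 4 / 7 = -374 / 7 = -53.43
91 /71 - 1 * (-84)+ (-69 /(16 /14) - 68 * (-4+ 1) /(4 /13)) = 687.91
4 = 4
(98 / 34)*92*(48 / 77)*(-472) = -14590464 / 187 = -78023.87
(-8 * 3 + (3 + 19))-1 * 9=-11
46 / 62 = 23 / 31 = 0.74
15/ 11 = 1.36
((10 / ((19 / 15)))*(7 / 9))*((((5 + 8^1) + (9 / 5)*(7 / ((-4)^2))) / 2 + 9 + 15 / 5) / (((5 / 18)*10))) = 63483 / 1520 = 41.77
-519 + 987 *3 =2442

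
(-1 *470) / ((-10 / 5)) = 235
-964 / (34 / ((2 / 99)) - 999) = -241 / 171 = -1.41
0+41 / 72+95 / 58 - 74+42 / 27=-16295 / 232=-70.24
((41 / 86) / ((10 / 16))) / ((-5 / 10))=-328 / 215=-1.53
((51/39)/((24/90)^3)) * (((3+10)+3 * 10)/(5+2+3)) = 296.53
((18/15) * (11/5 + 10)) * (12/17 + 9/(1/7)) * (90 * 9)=64213236/85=755449.84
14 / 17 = 0.82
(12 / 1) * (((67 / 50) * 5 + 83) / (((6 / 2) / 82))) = 147108 / 5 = 29421.60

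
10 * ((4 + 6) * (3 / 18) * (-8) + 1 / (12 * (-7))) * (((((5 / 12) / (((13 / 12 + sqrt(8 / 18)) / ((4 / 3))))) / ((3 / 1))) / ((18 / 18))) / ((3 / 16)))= -75.32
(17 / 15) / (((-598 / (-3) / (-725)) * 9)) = -2465 / 5382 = -0.46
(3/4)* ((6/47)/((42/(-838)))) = -1257/658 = -1.91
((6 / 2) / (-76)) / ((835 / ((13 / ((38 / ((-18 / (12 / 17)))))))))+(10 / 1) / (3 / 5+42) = 241571657 / 1027290480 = 0.24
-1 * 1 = -1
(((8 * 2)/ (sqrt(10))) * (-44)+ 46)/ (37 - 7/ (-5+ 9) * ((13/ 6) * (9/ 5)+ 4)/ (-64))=117760/ 95273 - 180224 * sqrt(10)/ 95273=-4.75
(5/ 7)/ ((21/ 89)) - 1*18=-2201/ 147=-14.97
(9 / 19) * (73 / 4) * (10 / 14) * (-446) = -732555 / 266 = -2753.97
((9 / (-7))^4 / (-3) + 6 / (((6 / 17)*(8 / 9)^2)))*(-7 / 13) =-3166209 / 285376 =-11.09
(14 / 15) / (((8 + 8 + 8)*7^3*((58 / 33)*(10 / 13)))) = 143 / 1705200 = 0.00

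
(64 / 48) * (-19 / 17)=-76 / 51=-1.49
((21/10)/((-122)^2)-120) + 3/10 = -17816127/148840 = -119.70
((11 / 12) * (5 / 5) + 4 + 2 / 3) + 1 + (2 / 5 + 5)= 719 / 60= 11.98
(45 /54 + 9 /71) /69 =409 /29394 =0.01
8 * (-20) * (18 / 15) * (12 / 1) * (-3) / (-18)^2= 64 / 3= 21.33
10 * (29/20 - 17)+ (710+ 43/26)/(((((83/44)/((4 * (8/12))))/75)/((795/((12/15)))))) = 161808399431/2158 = 74980722.63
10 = 10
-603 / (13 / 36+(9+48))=-21708 / 2065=-10.51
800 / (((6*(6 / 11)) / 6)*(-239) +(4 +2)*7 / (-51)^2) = -1907400 / 310781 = -6.14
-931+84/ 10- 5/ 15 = -13844/ 15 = -922.93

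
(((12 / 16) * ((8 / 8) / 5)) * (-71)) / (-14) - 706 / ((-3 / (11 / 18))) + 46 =1440751 / 7560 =190.58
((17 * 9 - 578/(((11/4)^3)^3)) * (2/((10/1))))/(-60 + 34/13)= -4687988207383/8795144887430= -0.53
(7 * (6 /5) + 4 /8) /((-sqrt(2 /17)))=-89 * sqrt(34) /20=-25.95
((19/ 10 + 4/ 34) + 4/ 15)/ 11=233/ 1122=0.21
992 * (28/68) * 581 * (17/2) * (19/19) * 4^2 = 32275712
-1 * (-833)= 833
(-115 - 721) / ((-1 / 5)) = 4180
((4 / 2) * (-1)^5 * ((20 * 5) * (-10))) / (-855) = -400 / 171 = -2.34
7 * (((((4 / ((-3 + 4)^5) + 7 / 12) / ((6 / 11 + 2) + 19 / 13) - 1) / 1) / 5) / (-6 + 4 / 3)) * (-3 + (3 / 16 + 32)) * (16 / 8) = -461863 / 183360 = -2.52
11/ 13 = 0.85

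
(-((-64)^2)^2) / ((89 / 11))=-184549376 / 89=-2073588.49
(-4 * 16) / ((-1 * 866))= 32 / 433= 0.07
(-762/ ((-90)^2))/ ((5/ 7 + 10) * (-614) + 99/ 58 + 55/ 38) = 489839/ 34237868400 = 0.00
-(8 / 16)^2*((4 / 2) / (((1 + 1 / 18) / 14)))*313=-39438 / 19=-2075.68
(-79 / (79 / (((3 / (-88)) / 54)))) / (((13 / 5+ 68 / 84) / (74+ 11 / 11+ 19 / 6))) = 16415 / 1134144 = 0.01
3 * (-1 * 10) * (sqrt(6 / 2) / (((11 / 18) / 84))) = -45360 * sqrt(3) / 11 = -7142.35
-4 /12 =-1 /3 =-0.33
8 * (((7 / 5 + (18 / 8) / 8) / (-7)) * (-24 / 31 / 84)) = 0.02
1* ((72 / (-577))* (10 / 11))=-720 / 6347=-0.11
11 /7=1.57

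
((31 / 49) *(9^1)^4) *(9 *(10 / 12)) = 3050865 / 98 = 31131.28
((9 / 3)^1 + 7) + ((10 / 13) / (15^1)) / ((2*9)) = 3511 / 351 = 10.00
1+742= 743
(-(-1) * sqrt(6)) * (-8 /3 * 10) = -80 * sqrt(6) /3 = -65.32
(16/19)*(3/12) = 4/19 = 0.21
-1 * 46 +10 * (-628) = -6326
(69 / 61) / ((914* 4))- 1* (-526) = 117306485 / 223016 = 526.00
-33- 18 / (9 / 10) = -53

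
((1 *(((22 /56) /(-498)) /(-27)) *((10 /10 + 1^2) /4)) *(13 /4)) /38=143 /114452352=0.00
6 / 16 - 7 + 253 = 1971 / 8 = 246.38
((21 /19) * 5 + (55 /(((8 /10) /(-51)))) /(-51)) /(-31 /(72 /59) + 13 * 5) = 101610 /54169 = 1.88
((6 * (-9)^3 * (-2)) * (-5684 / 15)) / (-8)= 2071818 / 5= 414363.60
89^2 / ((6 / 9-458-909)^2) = 71289 / 16801801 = 0.00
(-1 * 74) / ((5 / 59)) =-4366 / 5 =-873.20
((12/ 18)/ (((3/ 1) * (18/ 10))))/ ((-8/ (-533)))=2665/ 324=8.23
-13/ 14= -0.93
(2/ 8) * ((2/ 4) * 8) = 1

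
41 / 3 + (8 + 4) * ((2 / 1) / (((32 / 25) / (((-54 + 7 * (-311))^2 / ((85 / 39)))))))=8735271343 / 204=42819957.56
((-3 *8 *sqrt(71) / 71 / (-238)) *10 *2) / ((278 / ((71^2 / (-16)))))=-1065 *sqrt(71) / 33082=-0.27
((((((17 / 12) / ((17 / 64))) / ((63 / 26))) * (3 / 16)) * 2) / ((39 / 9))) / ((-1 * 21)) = -4 / 441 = -0.01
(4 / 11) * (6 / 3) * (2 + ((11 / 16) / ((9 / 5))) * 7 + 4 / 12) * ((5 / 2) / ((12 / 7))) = 25235 / 4752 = 5.31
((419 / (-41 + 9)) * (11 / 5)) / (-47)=4609 / 7520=0.61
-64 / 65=-0.98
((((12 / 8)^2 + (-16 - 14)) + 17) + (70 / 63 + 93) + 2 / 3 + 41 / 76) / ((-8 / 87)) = -419369 / 456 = -919.67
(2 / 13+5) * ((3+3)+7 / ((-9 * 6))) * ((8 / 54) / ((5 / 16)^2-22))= -10874368 / 53137539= -0.20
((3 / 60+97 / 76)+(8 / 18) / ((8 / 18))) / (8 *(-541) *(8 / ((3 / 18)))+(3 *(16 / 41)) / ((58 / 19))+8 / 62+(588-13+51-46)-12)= -8145839 / 725446722740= -0.00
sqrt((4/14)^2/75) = 2 * sqrt(3)/105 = 0.03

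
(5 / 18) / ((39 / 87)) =145 / 234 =0.62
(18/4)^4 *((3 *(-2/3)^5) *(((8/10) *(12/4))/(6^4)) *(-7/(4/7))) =147/40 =3.68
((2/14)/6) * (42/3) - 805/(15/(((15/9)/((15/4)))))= -635/27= -23.52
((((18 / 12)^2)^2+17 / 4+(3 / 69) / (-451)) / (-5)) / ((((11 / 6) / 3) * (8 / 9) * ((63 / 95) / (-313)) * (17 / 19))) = 1571738166657 / 869008448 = 1808.66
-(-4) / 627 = 4 / 627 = 0.01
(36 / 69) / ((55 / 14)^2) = 2352 / 69575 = 0.03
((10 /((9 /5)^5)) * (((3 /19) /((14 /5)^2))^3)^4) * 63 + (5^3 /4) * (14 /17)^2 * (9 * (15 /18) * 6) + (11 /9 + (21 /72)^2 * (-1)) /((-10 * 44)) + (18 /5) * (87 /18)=70593171323300493295637626108024442659798379889623 /72692745814898305358152049314531938737974149120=971.12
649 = 649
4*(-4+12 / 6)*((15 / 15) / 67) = -8 / 67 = -0.12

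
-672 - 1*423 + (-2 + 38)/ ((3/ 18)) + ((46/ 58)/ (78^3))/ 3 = -36290415073/ 41286024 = -879.00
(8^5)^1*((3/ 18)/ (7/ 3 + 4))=16384/ 19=862.32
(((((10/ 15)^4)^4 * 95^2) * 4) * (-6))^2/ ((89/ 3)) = 3665.45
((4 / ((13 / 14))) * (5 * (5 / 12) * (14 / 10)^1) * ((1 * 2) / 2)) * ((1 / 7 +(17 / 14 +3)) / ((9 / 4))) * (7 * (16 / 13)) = 956480 / 4563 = 209.62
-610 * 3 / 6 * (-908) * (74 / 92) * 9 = 46110510 / 23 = 2004804.78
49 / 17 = 2.88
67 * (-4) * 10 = -2680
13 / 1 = 13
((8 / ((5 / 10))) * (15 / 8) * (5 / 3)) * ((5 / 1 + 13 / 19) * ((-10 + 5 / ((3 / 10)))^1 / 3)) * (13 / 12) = 684.21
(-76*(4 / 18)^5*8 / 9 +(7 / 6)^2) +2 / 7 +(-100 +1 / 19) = -27802530079 / 282726612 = -98.34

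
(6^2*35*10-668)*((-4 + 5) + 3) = 47728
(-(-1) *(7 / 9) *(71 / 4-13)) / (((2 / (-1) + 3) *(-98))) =-19 / 504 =-0.04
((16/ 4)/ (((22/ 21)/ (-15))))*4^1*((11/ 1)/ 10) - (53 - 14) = -291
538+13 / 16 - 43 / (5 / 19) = 30033 / 80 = 375.41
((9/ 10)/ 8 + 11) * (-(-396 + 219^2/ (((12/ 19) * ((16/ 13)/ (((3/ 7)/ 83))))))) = 365569119/ 424960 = 860.24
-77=-77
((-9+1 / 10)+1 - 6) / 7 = -1.99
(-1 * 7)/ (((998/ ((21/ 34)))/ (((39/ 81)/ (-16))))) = 637/ 4886208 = 0.00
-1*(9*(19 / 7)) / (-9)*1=19 / 7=2.71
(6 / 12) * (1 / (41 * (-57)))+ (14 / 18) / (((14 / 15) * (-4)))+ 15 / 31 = 159571 / 579576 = 0.28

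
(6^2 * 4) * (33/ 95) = 4752/ 95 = 50.02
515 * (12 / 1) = 6180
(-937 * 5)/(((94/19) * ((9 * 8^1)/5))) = -445075/6768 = -65.76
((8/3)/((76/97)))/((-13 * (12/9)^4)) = -2619/31616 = -0.08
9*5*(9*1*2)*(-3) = -2430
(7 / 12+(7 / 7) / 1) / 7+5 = 439 / 84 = 5.23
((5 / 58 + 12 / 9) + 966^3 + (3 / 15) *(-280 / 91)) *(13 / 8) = 2039031712171 / 1392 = 1464821632.31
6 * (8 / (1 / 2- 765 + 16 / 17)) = -1632 / 25961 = -0.06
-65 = -65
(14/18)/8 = 7/72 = 0.10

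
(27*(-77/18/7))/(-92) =33/184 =0.18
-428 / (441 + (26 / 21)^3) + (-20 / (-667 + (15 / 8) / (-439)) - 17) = -172337316682143 / 9608256304363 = -17.94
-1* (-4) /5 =4 /5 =0.80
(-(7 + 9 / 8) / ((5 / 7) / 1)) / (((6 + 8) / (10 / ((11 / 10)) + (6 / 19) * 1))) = -12779 / 1672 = -7.64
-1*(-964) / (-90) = -482 / 45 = -10.71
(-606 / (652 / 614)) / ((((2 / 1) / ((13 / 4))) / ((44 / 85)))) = -13302003 / 27710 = -480.04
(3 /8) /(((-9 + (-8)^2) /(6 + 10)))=6 /55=0.11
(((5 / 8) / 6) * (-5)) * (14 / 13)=-175 / 312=-0.56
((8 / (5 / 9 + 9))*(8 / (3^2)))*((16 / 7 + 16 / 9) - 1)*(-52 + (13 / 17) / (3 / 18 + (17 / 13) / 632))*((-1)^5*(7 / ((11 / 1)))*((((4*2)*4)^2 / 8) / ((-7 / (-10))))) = 26531163176960 / 2106878697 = 12592.64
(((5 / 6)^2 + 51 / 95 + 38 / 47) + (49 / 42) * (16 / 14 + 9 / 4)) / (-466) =-1928279 / 149809680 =-0.01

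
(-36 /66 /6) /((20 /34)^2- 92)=0.00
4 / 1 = 4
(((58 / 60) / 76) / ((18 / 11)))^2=101761 / 1684281600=0.00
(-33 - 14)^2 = 2209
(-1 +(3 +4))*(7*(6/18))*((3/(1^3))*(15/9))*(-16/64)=-35/2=-17.50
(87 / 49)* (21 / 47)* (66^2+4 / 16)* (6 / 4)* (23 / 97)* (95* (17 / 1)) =506798022375 / 255304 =1985076.70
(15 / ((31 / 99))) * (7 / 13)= 25.79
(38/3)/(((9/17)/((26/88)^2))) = 54587/26136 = 2.09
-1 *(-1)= 1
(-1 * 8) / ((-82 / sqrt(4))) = 8 / 41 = 0.20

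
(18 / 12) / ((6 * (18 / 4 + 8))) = 1 / 50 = 0.02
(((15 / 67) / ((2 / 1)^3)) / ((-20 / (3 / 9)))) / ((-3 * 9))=1 / 57888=0.00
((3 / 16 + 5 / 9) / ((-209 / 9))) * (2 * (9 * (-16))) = 1926 / 209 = 9.22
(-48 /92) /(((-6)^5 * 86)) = 1 /1281744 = 0.00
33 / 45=11 / 15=0.73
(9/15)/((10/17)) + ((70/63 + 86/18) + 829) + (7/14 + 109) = 212717/225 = 945.41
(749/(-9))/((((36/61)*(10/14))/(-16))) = 1279292/405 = 3158.75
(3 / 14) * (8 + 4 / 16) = 99 / 56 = 1.77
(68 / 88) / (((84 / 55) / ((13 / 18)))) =1105 / 3024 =0.37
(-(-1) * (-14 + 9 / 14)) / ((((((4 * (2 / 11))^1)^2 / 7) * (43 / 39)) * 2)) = -882453 / 11008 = -80.16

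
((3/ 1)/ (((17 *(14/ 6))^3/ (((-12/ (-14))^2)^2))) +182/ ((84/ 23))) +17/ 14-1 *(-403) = 5511321250223/ 12138200277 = 454.05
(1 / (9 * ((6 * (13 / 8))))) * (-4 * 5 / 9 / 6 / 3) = -0.00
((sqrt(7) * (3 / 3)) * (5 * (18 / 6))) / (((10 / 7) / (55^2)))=63525 * sqrt(7) / 2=84035.68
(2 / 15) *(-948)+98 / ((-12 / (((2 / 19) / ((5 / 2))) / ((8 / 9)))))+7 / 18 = -432281 / 3420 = -126.40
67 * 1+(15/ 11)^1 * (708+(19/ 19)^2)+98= 12450/ 11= 1131.82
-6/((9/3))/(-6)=1/3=0.33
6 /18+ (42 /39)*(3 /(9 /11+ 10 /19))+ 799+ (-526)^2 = 3040878512 /10959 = 277477.74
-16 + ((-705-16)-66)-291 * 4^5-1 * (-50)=-298737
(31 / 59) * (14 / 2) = 217 / 59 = 3.68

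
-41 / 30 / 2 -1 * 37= -2261 / 60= -37.68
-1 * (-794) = 794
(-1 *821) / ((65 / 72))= -59112 / 65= -909.42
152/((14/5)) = 380/7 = 54.29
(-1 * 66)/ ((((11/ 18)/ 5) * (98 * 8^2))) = -135/ 1568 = -0.09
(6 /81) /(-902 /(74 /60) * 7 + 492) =-0.00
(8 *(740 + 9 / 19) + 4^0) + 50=113521 / 19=5974.79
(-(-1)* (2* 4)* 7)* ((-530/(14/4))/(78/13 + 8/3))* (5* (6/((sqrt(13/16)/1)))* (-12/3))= 6105600* sqrt(13)/169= 130260.67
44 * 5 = 220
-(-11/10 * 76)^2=-174724/25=-6988.96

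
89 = 89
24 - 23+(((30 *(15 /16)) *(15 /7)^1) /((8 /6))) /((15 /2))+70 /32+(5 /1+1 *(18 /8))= 461 /28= 16.46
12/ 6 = 2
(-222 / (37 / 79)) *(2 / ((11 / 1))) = -948 / 11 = -86.18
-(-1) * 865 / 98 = 865 / 98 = 8.83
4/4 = 1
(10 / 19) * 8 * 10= 800 / 19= 42.11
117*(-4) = -468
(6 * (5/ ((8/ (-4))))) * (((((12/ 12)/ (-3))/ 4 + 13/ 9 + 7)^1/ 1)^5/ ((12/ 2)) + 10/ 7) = -86495121405335/ 846526464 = -102176.51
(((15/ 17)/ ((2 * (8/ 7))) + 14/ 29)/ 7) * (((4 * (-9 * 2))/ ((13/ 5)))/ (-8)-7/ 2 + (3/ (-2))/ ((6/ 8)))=-51887/ 205088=-0.25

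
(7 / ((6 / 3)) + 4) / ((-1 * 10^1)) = -3 / 4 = -0.75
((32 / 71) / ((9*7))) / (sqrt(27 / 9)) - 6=-6+ 32*sqrt(3) / 13419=-6.00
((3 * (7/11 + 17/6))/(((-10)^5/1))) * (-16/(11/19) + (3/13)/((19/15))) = 17081797/5977400000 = 0.00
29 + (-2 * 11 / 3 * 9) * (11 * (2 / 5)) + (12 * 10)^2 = 70693 / 5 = 14138.60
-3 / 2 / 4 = -3 / 8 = -0.38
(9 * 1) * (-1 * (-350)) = 3150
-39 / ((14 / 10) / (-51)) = 9945 / 7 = 1420.71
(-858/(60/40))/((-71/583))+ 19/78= 26012477/5538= 4697.09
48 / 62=24 / 31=0.77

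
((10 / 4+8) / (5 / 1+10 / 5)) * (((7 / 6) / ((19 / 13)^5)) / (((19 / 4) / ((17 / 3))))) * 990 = 14580676110 / 47045881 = 309.92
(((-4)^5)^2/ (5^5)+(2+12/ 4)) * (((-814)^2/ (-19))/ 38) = -352567662898/ 1128125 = -312525.35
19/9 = 2.11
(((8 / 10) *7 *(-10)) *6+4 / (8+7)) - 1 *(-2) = -5006 / 15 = -333.73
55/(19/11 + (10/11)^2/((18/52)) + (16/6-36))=-59895/31819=-1.88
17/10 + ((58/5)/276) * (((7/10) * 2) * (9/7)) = 1021/575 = 1.78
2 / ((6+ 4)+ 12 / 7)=7 / 41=0.17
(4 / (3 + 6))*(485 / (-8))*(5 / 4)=-2425 / 72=-33.68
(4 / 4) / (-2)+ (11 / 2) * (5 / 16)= 39 / 32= 1.22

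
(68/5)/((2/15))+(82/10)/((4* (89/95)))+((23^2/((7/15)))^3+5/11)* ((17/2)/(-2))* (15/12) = -10393992850319307/1343188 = -7738300856.11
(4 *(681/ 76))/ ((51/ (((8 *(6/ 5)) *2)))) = 21792/ 1615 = 13.49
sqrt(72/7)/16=3 * sqrt(14)/56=0.20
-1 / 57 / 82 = -0.00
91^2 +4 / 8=16563 / 2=8281.50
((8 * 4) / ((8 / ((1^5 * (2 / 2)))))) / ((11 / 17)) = 68 / 11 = 6.18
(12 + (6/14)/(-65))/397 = 5457/180635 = 0.03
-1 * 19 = -19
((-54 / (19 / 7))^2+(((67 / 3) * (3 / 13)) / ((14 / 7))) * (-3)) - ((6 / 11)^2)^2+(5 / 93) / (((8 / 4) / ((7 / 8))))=39669918717383 / 102240796944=388.00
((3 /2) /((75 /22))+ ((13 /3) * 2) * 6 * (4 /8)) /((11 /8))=5288 /275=19.23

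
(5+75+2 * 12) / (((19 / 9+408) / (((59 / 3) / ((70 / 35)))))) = 9204 / 3691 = 2.49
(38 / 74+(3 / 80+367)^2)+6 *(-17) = 31876841453 / 236800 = 134615.04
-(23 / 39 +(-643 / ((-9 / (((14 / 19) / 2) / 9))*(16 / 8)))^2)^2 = -112897113506745649 / 15169147231000464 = -7.44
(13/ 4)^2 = 169/ 16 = 10.56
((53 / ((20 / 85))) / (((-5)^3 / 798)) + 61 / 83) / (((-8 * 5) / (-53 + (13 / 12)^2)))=-222570295321 / 119520000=-1862.20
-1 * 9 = -9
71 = 71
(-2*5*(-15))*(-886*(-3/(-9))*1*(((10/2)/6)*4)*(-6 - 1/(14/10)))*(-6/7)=-41642000/49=-849836.73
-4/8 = -1/2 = -0.50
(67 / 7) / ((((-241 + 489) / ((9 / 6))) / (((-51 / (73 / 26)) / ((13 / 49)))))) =-71757 / 18104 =-3.96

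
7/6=1.17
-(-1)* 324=324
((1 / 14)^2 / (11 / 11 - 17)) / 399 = -1 / 1251264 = -0.00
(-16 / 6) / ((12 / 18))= -4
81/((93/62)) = 54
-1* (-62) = 62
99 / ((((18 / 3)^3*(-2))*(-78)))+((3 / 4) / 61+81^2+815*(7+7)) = 4104292343 / 228384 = 17971.02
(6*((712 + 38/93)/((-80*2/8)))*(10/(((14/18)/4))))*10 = -23851440/217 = -109914.47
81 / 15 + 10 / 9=6.51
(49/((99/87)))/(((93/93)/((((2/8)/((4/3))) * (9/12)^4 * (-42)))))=-2417121/22528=-107.29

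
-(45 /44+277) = -12233 /44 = -278.02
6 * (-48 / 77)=-3.74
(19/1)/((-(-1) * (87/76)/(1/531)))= 0.03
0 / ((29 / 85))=0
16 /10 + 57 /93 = 343 /155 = 2.21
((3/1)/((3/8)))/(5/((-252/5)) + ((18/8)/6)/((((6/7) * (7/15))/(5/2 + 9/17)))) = 2.92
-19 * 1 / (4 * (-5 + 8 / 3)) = 57 / 28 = 2.04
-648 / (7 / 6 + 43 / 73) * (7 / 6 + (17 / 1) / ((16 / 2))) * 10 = -9342540 / 769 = -12148.95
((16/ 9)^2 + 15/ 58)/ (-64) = -16063/ 300672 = -0.05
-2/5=-0.40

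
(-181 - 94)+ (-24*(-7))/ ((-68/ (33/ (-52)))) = -120857/ 442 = -273.43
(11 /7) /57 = 11 /399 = 0.03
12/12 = 1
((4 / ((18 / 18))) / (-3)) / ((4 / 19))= -19 / 3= -6.33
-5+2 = -3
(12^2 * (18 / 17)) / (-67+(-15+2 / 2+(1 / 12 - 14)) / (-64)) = -1990656 / 869057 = -2.29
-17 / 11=-1.55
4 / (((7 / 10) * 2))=20 / 7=2.86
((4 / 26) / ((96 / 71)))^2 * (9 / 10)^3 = 0.01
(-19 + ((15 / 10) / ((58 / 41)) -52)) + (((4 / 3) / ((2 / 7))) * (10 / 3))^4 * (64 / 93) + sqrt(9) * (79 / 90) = 14236199469817 / 353900340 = 40226.58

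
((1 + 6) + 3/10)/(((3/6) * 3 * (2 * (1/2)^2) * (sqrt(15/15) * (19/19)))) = 146/15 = 9.73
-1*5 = -5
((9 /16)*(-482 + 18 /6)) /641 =-4311 /10256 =-0.42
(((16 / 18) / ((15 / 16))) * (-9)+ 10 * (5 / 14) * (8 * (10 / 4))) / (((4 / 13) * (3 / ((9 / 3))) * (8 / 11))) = 236093 / 840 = 281.06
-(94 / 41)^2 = -8836 / 1681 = -5.26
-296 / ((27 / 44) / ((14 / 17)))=-182336 / 459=-397.25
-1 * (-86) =86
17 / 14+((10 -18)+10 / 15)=-6.12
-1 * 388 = -388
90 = 90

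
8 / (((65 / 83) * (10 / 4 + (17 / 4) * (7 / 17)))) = 2656 / 1105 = 2.40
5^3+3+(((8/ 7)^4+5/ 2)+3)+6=678071/ 4802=141.21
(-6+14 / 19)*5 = -500 / 19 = -26.32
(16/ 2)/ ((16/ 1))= 1/ 2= 0.50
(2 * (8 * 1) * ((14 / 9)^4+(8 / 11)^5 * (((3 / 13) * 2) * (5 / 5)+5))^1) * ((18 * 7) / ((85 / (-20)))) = -85742279182336 / 25946765559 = -3304.55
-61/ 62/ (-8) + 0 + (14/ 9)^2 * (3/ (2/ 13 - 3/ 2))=-352853/ 66960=-5.27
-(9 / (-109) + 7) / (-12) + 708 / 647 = 706951 / 423138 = 1.67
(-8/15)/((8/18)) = -6/5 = -1.20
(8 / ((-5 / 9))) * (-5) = 72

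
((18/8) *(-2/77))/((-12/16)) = 6/77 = 0.08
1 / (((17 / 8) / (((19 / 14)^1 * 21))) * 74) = 114 / 629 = 0.18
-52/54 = -26/27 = -0.96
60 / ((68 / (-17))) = -15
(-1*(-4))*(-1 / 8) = -1 / 2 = -0.50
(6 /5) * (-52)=-62.40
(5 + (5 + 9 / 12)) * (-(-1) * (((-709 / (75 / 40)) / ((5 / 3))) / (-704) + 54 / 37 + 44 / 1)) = 160245219 / 325600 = 492.15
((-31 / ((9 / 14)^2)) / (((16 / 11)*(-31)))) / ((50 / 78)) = 7007 / 2700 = 2.60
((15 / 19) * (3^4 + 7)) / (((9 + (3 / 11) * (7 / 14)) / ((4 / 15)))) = 7744 / 3819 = 2.03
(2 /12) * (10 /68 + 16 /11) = 599 /2244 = 0.27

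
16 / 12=4 / 3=1.33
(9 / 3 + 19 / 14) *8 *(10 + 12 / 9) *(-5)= -41480 / 21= -1975.24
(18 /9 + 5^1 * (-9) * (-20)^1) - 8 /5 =4502 /5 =900.40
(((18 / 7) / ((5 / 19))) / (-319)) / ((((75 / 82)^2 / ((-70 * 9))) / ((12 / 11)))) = 55190592 / 2193125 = 25.17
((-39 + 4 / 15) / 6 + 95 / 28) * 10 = -3859 / 126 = -30.63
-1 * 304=-304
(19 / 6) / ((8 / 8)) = 19 / 6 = 3.17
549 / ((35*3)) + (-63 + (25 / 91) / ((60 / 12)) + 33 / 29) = -746554 / 13195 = -56.58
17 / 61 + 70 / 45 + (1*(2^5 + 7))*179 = 3833576 / 549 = 6982.83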